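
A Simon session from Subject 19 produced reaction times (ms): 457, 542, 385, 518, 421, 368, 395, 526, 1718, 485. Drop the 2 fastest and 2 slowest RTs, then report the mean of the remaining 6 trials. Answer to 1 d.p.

Sorted: 368, 385, 395, 421, 457, 485, 518, 526, 542, 1718
Drop lowest 2 (368, 385) and highest 2 (542, 1718)
Remaining (n=6): Σ = 2802, mean = 2802/6 = 467.000

467.0 ms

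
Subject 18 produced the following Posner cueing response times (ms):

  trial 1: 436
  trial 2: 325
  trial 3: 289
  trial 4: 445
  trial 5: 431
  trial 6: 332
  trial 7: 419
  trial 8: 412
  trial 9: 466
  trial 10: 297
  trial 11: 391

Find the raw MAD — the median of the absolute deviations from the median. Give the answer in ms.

Sorted: 289, 297, 325, 332, 391, 412, 419, 431, 436, 445, 466 → median = 412
|x − 412|: 24, 87, 123, 33, 19, 80, 7, 0, 54, 115, 21
Sorted deviations: 0, 7, 19, 21, 24, 33, 54, 80, 87, 115, 123 → MAD = 33

33 ms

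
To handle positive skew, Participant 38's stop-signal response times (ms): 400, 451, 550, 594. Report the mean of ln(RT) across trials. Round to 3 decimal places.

6.200

ln(RT): 5.9915, 6.1115, 6.3099, 6.3869
Σ ln(RT) = 24.7997
Mean = 24.7997/4 = 6.19993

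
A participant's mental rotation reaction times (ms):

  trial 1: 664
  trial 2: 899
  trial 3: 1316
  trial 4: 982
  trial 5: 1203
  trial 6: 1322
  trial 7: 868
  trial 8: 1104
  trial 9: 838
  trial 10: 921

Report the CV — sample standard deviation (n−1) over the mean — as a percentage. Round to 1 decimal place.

21.5%

n = 10, Σ = 10117, M = 1011.7000
Σ(x−M)² = 427526.100; s = √(427526.100/9) = 217.9516
CV = 217.9516 / 1011.7000 = 0.21543 = 21.543%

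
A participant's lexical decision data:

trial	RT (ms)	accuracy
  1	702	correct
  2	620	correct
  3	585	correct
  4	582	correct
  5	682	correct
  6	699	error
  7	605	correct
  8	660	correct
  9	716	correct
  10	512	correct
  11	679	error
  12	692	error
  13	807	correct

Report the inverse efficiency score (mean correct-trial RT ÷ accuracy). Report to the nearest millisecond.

Correct trials (n=10): 702, 620, 585, 582, 682, 605, 660, 716, 512, 807
Mean correct RT = 6471/10 = 647.1000 ms
Proportion correct = 10/13
IES = 647.1000 / (10/13) = 841.230 ms

841 ms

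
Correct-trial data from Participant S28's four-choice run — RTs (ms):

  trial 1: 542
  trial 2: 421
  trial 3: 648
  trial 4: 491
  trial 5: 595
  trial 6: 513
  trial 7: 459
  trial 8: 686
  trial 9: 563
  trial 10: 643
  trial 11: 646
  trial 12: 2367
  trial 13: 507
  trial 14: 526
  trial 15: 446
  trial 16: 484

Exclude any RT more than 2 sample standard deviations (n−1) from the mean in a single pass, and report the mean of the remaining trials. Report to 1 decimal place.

544.7 ms

n = 16, ΣRT = 10537, M = 658.562
Σ(x−M)² = 3208507.94; s = √(3208507.94/15) = 462.494
Cutoffs: 658.562 ± 2·462.494 → [-266.4, 1583.6]
Outside: 2367 → excluded.
Retained (n=15): Σ = 8170, mean = 8170/15 = 544.667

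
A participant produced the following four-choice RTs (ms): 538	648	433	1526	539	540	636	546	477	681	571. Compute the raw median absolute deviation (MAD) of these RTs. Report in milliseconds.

Sorted: 433, 477, 538, 539, 540, 546, 571, 636, 648, 681, 1526 → median = 546
|x − 546|: 8, 102, 113, 980, 7, 6, 90, 0, 69, 135, 25
Sorted deviations: 0, 6, 7, 8, 25, 69, 90, 102, 113, 135, 980 → MAD = 69

69 ms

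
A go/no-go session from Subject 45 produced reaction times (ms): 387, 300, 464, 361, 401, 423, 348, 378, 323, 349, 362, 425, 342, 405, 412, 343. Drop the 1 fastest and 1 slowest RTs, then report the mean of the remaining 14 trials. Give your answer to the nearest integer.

Sorted: 300, 323, 342, 343, 348, 349, 361, 362, 378, 387, 401, 405, 412, 423, 425, 464
Drop lowest 1 (300) and highest 1 (464)
Remaining (n=14): Σ = 5259, mean = 5259/14 = 375.643

376 ms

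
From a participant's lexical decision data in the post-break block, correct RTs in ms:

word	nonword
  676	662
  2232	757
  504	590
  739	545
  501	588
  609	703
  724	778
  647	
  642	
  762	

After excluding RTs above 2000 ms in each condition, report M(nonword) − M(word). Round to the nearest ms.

word: exclude 2232
M(word) = 5804/9 = 644.889
M(nonword) = 4623/7 = 660.429
Difference = 660.429 − 644.889 = 15.540 ms

16 ms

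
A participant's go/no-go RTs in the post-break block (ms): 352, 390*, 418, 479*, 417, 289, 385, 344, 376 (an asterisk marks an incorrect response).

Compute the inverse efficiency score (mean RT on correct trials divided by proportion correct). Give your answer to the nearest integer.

Correct trials (n=7): 352, 418, 417, 289, 385, 344, 376
Mean correct RT = 2581/7 = 368.7143 ms
Proportion correct = 7/9
IES = 368.7143 / (7/9) = 474.061 ms

474 ms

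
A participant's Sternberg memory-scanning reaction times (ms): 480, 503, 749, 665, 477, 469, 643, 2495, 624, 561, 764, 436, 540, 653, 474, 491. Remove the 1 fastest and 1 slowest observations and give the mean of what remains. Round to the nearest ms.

Sorted: 436, 469, 474, 477, 480, 491, 503, 540, 561, 624, 643, 653, 665, 749, 764, 2495
Drop lowest 1 (436) and highest 1 (2495)
Remaining (n=14): Σ = 8093, mean = 8093/14 = 578.071

578 ms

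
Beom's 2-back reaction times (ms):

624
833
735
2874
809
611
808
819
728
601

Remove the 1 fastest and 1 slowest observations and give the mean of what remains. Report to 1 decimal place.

Sorted: 601, 611, 624, 728, 735, 808, 809, 819, 833, 2874
Drop lowest 1 (601) and highest 1 (2874)
Remaining (n=8): Σ = 5967, mean = 5967/8 = 745.875

745.9 ms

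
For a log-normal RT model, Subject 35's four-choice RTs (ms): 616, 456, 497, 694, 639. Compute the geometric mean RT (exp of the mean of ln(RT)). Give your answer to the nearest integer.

ln(RT): 6.4232, 6.1225, 6.2086, 6.5425, 6.4599
Mean ln(RT) = 31.7567/5 = 6.35134
Geometric mean = exp(6.35134) = 573.26 ms

573 ms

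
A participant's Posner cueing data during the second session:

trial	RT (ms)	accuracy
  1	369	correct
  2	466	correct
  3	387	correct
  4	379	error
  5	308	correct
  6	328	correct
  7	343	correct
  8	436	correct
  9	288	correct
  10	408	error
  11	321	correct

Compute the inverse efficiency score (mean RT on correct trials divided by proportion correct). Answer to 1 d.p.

440.8 ms

Correct trials (n=9): 369, 466, 387, 308, 328, 343, 436, 288, 321
Mean correct RT = 3246/9 = 360.6667 ms
Proportion correct = 9/11
IES = 360.6667 / (9/11) = 440.815 ms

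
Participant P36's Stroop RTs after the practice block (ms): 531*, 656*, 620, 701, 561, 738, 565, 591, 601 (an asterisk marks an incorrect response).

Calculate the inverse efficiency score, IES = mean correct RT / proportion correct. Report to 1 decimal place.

803.9 ms

Correct trials (n=7): 620, 701, 561, 738, 565, 591, 601
Mean correct RT = 4377/7 = 625.2857 ms
Proportion correct = 7/9
IES = 625.2857 / (7/9) = 803.939 ms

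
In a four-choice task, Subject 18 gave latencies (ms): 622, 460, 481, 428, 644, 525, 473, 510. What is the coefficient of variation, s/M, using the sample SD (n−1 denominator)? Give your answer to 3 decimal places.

n = 8, Σ = 4143, M = 517.8750
Σ(x−M)² = 41662.875; s = √(41662.875/7) = 77.1482
CV = 77.1482 / 517.8750 = 0.14897

0.149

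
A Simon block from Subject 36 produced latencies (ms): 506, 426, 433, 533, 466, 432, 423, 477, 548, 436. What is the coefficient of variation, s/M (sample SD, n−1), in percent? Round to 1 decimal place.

n = 10, Σ = 4680, M = 468.0000
Σ(x−M)² = 19488.000; s = √(19488.000/9) = 46.5331
CV = 46.5331 / 468.0000 = 0.09943 = 9.943%

9.9%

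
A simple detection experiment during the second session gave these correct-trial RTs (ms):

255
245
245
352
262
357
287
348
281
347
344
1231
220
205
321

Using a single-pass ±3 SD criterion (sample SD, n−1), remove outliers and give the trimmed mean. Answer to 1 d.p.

290.6 ms

n = 15, ΣRT = 5300, M = 353.333
Σ(x−M)² = 862411.33; s = √(862411.33/14) = 248.195
Cutoffs: 353.333 ± 3·248.195 → [-391.3, 1097.9]
Outside: 1231 → excluded.
Retained (n=14): Σ = 4069, mean = 4069/14 = 290.643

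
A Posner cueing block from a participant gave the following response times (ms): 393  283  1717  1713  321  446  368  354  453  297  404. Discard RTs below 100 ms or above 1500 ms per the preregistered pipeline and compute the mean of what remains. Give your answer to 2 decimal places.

Excluded: 1713, 1717
Retained (n=9): Σ = 3319
Mean = 3319/9 = 368.7778

368.78 ms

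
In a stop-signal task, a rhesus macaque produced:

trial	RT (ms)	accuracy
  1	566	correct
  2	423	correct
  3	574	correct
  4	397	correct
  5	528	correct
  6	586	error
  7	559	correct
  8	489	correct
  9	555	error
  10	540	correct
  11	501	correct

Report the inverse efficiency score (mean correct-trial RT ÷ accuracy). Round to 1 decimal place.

Correct trials (n=9): 566, 423, 574, 397, 528, 559, 489, 540, 501
Mean correct RT = 4577/9 = 508.5556 ms
Proportion correct = 9/11
IES = 508.5556 / (9/11) = 621.568 ms

621.6 ms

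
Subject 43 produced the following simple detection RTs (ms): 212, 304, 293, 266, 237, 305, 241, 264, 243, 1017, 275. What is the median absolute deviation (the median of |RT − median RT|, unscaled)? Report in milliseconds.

27 ms

Sorted: 212, 237, 241, 243, 264, 266, 275, 293, 304, 305, 1017 → median = 266
|x − 266|: 54, 38, 27, 0, 29, 39, 25, 2, 23, 751, 9
Sorted deviations: 0, 2, 9, 23, 25, 27, 29, 38, 39, 54, 751 → MAD = 27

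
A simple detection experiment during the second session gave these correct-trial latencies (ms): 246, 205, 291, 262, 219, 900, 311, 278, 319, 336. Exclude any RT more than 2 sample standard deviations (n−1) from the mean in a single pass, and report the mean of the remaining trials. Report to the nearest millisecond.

n = 10, ΣRT = 3367, M = 336.700
Σ(x−M)² = 368820.10; s = √(368820.10/9) = 202.435
Cutoffs: 336.700 ± 2·202.435 → [-68.2, 741.6]
Outside: 900 → excluded.
Retained (n=9): Σ = 2467, mean = 2467/9 = 274.111

274 ms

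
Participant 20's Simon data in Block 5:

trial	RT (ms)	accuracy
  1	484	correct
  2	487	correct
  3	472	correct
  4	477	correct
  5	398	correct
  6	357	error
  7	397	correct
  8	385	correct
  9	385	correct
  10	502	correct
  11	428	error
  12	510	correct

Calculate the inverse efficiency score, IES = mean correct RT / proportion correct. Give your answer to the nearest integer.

Correct trials (n=10): 484, 487, 472, 477, 398, 397, 385, 385, 502, 510
Mean correct RT = 4497/10 = 449.7000 ms
Proportion correct = 10/12
IES = 449.7000 / (10/12) = 539.640 ms

540 ms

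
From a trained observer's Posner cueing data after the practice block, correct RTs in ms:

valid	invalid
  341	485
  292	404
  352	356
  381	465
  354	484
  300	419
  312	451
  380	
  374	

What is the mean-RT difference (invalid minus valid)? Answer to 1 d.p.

M(valid) = 3086/9 = 342.889
M(invalid) = 3064/7 = 437.714
Difference = 437.714 − 342.889 = 94.825 ms

94.8 ms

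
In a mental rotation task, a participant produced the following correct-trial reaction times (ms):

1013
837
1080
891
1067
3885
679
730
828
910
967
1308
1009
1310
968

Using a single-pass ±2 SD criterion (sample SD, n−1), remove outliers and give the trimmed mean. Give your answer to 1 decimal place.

971.2 ms

n = 15, ΣRT = 17482, M = 1165.467
Σ(x−M)² = 8368827.73; s = √(8368827.73/14) = 773.158
Cutoffs: 1165.467 ± 2·773.158 → [-380.8, 2711.8]
Outside: 3885 → excluded.
Retained (n=14): Σ = 13597, mean = 13597/14 = 971.214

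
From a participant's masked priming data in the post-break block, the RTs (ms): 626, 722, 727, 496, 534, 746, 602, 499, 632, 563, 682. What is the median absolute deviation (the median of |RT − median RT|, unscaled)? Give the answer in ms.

Sorted: 496, 499, 534, 563, 602, 626, 632, 682, 722, 727, 746 → median = 626
|x − 626|: 0, 96, 101, 130, 92, 120, 24, 127, 6, 63, 56
Sorted deviations: 0, 6, 24, 56, 63, 92, 96, 101, 120, 127, 130 → MAD = 92

92 ms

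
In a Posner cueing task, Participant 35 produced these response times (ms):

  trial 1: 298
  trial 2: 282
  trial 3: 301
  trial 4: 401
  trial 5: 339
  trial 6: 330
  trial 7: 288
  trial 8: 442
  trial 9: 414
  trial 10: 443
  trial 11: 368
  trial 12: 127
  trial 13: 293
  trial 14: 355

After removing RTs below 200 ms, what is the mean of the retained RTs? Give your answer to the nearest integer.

350 ms

Excluded: 127
Retained (n=13): Σ = 4554
Mean = 4554/13 = 350.3077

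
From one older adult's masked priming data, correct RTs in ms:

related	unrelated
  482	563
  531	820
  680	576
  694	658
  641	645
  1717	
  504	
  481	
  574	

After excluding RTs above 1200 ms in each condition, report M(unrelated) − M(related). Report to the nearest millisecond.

79 ms

related: exclude 1717
M(related) = 4587/8 = 573.375
M(unrelated) = 3262/5 = 652.400
Difference = 652.400 − 573.375 = 79.025 ms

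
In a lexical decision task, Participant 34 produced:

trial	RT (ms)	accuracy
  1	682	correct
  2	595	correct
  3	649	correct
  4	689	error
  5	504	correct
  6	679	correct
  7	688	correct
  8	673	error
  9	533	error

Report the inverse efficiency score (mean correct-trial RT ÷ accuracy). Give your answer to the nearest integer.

949 ms

Correct trials (n=6): 682, 595, 649, 504, 679, 688
Mean correct RT = 3797/6 = 632.8333 ms
Proportion correct = 6/9
IES = 632.8333 / (6/9) = 949.250 ms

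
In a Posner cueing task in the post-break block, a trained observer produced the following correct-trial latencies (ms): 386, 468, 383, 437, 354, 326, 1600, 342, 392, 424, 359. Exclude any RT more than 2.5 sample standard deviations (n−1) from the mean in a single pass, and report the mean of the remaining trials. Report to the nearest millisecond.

387 ms

n = 11, ΣRT = 5471, M = 497.364
Σ(x−M)² = 1355478.55; s = √(1355478.55/10) = 368.168
Cutoffs: 497.364 ± 2.5·368.168 → [-423.1, 1417.8]
Outside: 1600 → excluded.
Retained (n=10): Σ = 3871, mean = 3871/10 = 387.100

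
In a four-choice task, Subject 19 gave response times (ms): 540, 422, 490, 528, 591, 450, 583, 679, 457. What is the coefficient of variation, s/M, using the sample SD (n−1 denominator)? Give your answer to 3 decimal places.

0.156

n = 9, Σ = 4740, M = 526.6667
Σ(x−M)² = 53728.000; s = √(53728.000/8) = 81.9512
CV = 81.9512 / 526.6667 = 0.15560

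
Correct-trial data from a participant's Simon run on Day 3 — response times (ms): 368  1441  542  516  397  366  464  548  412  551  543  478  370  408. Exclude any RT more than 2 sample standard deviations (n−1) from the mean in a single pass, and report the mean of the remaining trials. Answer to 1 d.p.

n = 14, ΣRT = 7404, M = 528.857
Σ(x−M)² = 963473.71; s = √(963473.71/13) = 272.238
Cutoffs: 528.857 ± 2·272.238 → [-15.6, 1073.3]
Outside: 1441 → excluded.
Retained (n=13): Σ = 5963, mean = 5963/13 = 458.692

458.7 ms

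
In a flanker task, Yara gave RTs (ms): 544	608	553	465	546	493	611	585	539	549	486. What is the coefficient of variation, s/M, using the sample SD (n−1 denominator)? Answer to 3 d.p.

0.087

n = 11, Σ = 5979, M = 543.5455
Σ(x−M)² = 22604.727; s = √(22604.727/10) = 47.5444
CV = 47.5444 / 543.5455 = 0.08747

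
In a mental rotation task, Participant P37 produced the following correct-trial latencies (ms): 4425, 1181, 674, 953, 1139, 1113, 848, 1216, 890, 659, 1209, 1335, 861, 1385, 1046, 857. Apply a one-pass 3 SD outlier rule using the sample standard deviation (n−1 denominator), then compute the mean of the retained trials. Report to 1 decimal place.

1024.4 ms

n = 16, ΣRT = 19791, M = 1236.938
Σ(x−M)² = 11549888.94; s = √(11549888.94/15) = 877.492
Cutoffs: 1236.938 ± 3·877.492 → [-1395.5, 3869.4]
Outside: 4425 → excluded.
Retained (n=15): Σ = 15366, mean = 15366/15 = 1024.400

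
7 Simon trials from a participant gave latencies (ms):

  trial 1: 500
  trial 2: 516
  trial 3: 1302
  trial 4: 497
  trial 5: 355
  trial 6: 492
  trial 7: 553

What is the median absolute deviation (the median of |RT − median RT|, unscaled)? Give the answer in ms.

Sorted: 355, 492, 497, 500, 516, 553, 1302 → median = 500
|x − 500|: 0, 16, 802, 3, 145, 8, 53
Sorted deviations: 0, 3, 8, 16, 53, 145, 802 → MAD = 16

16 ms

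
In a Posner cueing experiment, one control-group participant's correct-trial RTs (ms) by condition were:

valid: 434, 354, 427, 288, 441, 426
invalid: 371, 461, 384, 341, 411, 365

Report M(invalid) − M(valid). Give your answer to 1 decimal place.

M(valid) = 2370/6 = 395.000
M(invalid) = 2333/6 = 388.833
Difference = 388.833 − 395.000 = -6.167 ms

-6.2 ms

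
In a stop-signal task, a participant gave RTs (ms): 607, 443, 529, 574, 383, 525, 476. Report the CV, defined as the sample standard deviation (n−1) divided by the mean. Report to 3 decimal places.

n = 7, Σ = 3537, M = 505.2857
Σ(x−M)² = 35709.429; s = √(35709.429/6) = 77.1464
CV = 77.1464 / 505.2857 = 0.15268

0.153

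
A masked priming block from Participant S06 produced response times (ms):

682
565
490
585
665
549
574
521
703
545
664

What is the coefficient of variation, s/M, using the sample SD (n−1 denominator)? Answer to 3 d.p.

n = 11, Σ = 6543, M = 594.8182
Σ(x−M)² = 51451.636; s = √(51451.636/10) = 71.7298
CV = 71.7298 / 594.8182 = 0.12059

0.121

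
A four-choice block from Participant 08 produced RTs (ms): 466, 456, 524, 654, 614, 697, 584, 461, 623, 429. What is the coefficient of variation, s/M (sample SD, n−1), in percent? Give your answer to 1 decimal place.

17.3%

n = 10, Σ = 5508, M = 550.8000
Σ(x−M)² = 82129.600; s = √(82129.600/9) = 95.5275
CV = 95.5275 / 550.8000 = 0.17343 = 17.343%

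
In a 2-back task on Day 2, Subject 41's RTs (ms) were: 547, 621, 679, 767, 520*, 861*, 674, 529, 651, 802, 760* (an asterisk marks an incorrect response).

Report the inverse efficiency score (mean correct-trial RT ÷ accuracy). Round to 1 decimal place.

905.8 ms

Correct trials (n=8): 547, 621, 679, 767, 674, 529, 651, 802
Mean correct RT = 5270/8 = 658.7500 ms
Proportion correct = 8/11
IES = 658.7500 / (8/11) = 905.781 ms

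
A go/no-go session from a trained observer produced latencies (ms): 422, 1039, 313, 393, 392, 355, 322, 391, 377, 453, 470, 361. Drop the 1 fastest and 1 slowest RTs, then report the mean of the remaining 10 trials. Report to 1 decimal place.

Sorted: 313, 322, 355, 361, 377, 391, 392, 393, 422, 453, 470, 1039
Drop lowest 1 (313) and highest 1 (1039)
Remaining (n=10): Σ = 3936, mean = 3936/10 = 393.600

393.6 ms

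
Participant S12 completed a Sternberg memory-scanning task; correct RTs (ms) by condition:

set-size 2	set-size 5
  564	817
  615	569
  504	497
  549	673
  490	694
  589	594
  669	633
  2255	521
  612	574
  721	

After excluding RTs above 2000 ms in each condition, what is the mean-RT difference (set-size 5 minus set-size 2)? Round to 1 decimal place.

28.8 ms

set-size 2: exclude 2255
M(set-size 2) = 5313/9 = 590.333
M(set-size 5) = 5572/9 = 619.111
Difference = 619.111 − 590.333 = 28.778 ms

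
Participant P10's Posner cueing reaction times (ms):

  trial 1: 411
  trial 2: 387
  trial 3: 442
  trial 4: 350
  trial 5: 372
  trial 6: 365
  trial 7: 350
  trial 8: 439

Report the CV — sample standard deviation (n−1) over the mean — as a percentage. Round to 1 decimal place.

n = 8, Σ = 3116, M = 389.5000
Σ(x−M)² = 9702.000; s = √(9702.000/7) = 37.2290
CV = 37.2290 / 389.5000 = 0.09558 = 9.558%

9.6%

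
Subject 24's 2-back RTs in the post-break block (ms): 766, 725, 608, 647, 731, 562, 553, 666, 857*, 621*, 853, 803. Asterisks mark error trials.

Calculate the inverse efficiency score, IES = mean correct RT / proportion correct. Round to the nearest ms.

Correct trials (n=10): 766, 725, 608, 647, 731, 562, 553, 666, 853, 803
Mean correct RT = 6914/10 = 691.4000 ms
Proportion correct = 10/12
IES = 691.4000 / (10/12) = 829.680 ms

830 ms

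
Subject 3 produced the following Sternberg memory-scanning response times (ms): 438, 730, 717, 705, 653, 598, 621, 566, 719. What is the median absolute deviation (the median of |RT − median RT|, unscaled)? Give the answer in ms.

Sorted: 438, 566, 598, 621, 653, 705, 717, 719, 730 → median = 653
|x − 653|: 215, 77, 64, 52, 0, 55, 32, 87, 66
Sorted deviations: 0, 32, 52, 55, 64, 66, 77, 87, 215 → MAD = 64

64 ms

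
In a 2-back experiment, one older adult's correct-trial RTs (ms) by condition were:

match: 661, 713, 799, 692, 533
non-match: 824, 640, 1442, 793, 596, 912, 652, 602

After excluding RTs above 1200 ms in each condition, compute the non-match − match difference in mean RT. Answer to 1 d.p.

37.4 ms

non-match: exclude 1442
M(match) = 3398/5 = 679.600
M(non-match) = 5019/7 = 717.000
Difference = 717.000 − 679.600 = 37.400 ms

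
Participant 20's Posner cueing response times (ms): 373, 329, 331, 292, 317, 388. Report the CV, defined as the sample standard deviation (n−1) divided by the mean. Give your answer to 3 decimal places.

0.106

n = 6, Σ = 2030, M = 338.3333
Σ(x−M)² = 6411.333; s = √(6411.333/5) = 35.8088
CV = 35.8088 / 338.3333 = 0.10584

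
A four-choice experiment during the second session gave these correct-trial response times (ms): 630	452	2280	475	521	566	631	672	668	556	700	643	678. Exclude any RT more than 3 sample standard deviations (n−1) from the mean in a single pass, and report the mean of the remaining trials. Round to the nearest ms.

n = 13, ΣRT = 9472, M = 728.615
Σ(x−M)² = 2683819.08; s = √(2683819.08/12) = 472.918
Cutoffs: 728.615 ± 3·472.918 → [-690.1, 2147.4]
Outside: 2280 → excluded.
Retained (n=12): Σ = 7192, mean = 7192/12 = 599.333

599 ms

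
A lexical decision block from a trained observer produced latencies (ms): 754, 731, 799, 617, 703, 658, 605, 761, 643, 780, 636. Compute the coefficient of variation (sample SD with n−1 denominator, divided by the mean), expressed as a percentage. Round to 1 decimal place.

10.0%

n = 11, Σ = 7687, M = 698.8182
Σ(x−M)² = 48815.636; s = √(48815.636/10) = 69.8682
CV = 69.8682 / 698.8182 = 0.09998 = 9.998%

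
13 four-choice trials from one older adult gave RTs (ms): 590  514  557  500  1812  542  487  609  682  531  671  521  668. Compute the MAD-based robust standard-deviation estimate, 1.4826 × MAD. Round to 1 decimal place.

Sorted: 487, 500, 514, 521, 531, 542, 557, 590, 609, 668, 671, 682, 1812 → median = 557
|x − 557| sorted: 0, 15, 26, 33, 36, 43, 52, 57, 70, 111, 114, 125, 1255 → MAD = 52
Robust SD ≈ 1.4826 × 52 = 77.095

77.1 ms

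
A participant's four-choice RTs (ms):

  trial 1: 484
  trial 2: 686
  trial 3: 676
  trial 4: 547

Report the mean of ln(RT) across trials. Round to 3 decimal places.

6.383

ln(RT): 6.1821, 6.5309, 6.5162, 6.3044
Σ ln(RT) = 25.5336
Mean = 25.5336/4 = 6.38340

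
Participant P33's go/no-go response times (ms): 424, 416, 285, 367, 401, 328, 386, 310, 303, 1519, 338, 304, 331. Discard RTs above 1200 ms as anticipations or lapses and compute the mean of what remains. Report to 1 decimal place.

Excluded: 1519
Retained (n=12): Σ = 4193
Mean = 4193/12 = 349.4167

349.4 ms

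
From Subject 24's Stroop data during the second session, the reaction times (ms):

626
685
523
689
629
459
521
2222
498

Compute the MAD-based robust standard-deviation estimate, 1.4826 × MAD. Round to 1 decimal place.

152.7 ms

Sorted: 459, 498, 521, 523, 626, 629, 685, 689, 2222 → median = 626
|x − 626| sorted: 0, 3, 59, 63, 103, 105, 128, 167, 1596 → MAD = 103
Robust SD ≈ 1.4826 × 103 = 152.708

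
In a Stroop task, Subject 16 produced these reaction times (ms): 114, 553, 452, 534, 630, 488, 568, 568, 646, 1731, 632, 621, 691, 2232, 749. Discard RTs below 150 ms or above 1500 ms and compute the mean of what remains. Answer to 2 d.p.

594.33 ms

Excluded: 114, 1731, 2232
Retained (n=12): Σ = 7132
Mean = 7132/12 = 594.3333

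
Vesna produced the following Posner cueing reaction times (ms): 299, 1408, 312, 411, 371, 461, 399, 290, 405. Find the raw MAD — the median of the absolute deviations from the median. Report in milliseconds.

62 ms

Sorted: 290, 299, 312, 371, 399, 405, 411, 461, 1408 → median = 399
|x − 399|: 100, 1009, 87, 12, 28, 62, 0, 109, 6
Sorted deviations: 0, 6, 12, 28, 62, 87, 100, 109, 1009 → MAD = 62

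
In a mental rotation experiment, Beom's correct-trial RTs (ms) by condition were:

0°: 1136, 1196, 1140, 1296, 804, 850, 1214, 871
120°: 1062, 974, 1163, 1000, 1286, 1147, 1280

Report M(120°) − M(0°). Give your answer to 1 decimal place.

M(0°) = 8507/8 = 1063.375
M(120°) = 7912/7 = 1130.286
Difference = 1130.286 − 1063.375 = 66.911 ms

66.9 ms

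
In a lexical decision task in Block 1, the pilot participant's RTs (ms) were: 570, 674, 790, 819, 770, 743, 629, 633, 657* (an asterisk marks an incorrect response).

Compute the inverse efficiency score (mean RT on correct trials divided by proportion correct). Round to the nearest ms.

791 ms

Correct trials (n=8): 570, 674, 790, 819, 770, 743, 629, 633
Mean correct RT = 5628/8 = 703.5000 ms
Proportion correct = 8/9
IES = 703.5000 / (8/9) = 791.438 ms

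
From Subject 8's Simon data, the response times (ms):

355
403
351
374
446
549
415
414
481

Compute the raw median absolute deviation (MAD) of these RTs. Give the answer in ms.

Sorted: 351, 355, 374, 403, 414, 415, 446, 481, 549 → median = 414
|x − 414|: 59, 11, 63, 40, 32, 135, 1, 0, 67
Sorted deviations: 0, 1, 11, 32, 40, 59, 63, 67, 135 → MAD = 40

40 ms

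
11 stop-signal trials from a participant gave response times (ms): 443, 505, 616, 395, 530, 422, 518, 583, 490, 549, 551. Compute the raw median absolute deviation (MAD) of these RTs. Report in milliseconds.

33 ms

Sorted: 395, 422, 443, 490, 505, 518, 530, 549, 551, 583, 616 → median = 518
|x − 518|: 75, 13, 98, 123, 12, 96, 0, 65, 28, 31, 33
Sorted deviations: 0, 12, 13, 28, 31, 33, 65, 75, 96, 98, 123 → MAD = 33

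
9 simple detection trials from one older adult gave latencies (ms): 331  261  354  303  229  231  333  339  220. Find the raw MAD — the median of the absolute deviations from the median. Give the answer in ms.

42 ms

Sorted: 220, 229, 231, 261, 303, 331, 333, 339, 354 → median = 303
|x − 303|: 28, 42, 51, 0, 74, 72, 30, 36, 83
Sorted deviations: 0, 28, 30, 36, 42, 51, 72, 74, 83 → MAD = 42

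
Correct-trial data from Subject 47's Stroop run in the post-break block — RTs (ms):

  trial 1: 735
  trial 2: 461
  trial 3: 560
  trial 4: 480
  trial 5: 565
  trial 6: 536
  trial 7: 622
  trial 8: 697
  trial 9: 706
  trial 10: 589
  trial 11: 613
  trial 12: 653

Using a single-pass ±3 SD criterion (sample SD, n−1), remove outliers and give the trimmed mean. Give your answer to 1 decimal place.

n = 12, ΣRT = 7217, M = 601.417
Σ(x−M)² = 83070.92; s = √(83070.92/11) = 86.902
Cutoffs: 601.417 ± 3·86.902 → [340.7, 862.1]
No RTs fall outside the cutoffs; all 12 retained. Mean = 7217/12 = 601.417

601.4 ms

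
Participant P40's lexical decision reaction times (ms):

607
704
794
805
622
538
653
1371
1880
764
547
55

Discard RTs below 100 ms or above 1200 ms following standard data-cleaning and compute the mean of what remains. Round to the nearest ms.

670 ms

Excluded: 55, 1371, 1880
Retained (n=9): Σ = 6034
Mean = 6034/9 = 670.4444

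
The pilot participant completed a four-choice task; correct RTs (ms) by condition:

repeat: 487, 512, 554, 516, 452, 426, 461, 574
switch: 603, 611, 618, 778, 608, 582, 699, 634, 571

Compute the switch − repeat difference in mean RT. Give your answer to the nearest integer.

136 ms

M(repeat) = 3982/8 = 497.750
M(switch) = 5704/9 = 633.778
Difference = 633.778 − 497.750 = 136.028 ms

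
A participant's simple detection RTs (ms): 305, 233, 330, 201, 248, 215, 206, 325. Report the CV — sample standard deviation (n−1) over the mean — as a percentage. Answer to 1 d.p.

20.9%

n = 8, Σ = 2063, M = 257.8750
Σ(x−M)² = 20408.875; s = √(20408.875/7) = 53.9959
CV = 53.9959 / 257.8750 = 0.20939 = 20.939%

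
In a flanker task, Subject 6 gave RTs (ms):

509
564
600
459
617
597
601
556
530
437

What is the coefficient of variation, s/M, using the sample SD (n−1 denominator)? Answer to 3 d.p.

0.114

n = 10, Σ = 5470, M = 547.0000
Σ(x−M)² = 35072.000; s = √(35072.000/9) = 62.4251
CV = 62.4251 / 547.0000 = 0.11412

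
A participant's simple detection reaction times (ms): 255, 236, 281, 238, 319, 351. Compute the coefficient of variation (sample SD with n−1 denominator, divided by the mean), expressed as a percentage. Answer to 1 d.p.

16.7%

n = 6, Σ = 1680, M = 280.0000
Σ(x−M)² = 10888.000; s = √(10888.000/5) = 46.6648
CV = 46.6648 / 280.0000 = 0.16666 = 16.666%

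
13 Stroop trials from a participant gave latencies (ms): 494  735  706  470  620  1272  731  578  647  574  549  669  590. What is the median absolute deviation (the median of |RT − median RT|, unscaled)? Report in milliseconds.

71 ms

Sorted: 470, 494, 549, 574, 578, 590, 620, 647, 669, 706, 731, 735, 1272 → median = 620
|x − 620|: 126, 115, 86, 150, 0, 652, 111, 42, 27, 46, 71, 49, 30
Sorted deviations: 0, 27, 30, 42, 46, 49, 71, 86, 111, 115, 126, 150, 652 → MAD = 71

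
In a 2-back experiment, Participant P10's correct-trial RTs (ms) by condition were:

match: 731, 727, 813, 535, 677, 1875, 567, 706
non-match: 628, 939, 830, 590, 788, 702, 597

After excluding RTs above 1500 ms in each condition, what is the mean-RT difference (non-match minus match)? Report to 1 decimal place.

match: exclude 1875
M(match) = 4756/7 = 679.429
M(non-match) = 5074/7 = 724.857
Difference = 724.857 − 679.429 = 45.429 ms

45.4 ms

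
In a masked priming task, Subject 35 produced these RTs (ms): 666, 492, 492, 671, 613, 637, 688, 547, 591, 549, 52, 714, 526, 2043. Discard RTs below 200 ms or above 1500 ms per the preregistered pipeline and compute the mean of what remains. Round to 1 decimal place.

598.8 ms

Excluded: 52, 2043
Retained (n=12): Σ = 7186
Mean = 7186/12 = 598.8333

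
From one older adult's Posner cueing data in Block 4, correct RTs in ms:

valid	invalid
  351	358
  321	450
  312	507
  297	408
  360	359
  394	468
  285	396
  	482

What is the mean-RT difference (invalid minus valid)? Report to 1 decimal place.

97.1 ms

M(valid) = 2320/7 = 331.429
M(invalid) = 3428/8 = 428.500
Difference = 428.500 − 331.429 = 97.071 ms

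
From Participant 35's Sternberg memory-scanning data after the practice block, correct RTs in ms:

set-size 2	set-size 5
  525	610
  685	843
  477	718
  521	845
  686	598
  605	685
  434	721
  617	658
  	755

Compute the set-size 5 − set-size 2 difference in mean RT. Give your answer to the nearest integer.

M(set-size 2) = 4550/8 = 568.750
M(set-size 5) = 6433/9 = 714.778
Difference = 714.778 − 568.750 = 146.028 ms

146 ms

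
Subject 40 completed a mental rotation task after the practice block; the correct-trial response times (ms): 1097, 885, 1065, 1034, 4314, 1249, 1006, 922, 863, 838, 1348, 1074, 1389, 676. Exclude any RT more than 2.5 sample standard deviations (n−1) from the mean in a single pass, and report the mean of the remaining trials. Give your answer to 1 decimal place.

n = 14, ΣRT = 17760, M = 1268.571
Σ(x−M)² = 10496793.43; s = √(10496793.43/13) = 898.580
Cutoffs: 1268.571 ± 2.5·898.580 → [-977.9, 3515.0]
Outside: 4314 → excluded.
Retained (n=13): Σ = 13446, mean = 13446/13 = 1034.308

1034.3 ms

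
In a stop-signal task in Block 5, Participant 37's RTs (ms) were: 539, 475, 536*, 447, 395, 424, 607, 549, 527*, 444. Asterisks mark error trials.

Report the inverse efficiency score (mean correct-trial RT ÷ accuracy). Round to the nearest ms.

Correct trials (n=8): 539, 475, 447, 395, 424, 607, 549, 444
Mean correct RT = 3880/8 = 485.0000 ms
Proportion correct = 8/10
IES = 485.0000 / (8/10) = 606.250 ms

606 ms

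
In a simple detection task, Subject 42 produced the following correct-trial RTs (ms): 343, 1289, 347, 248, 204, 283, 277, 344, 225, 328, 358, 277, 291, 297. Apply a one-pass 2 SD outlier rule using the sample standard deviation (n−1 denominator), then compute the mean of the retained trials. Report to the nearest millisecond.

294 ms

n = 14, ΣRT = 5111, M = 365.071
Σ(x−M)² = 947964.93; s = √(947964.93/13) = 270.038
Cutoffs: 365.071 ± 2·270.038 → [-175.0, 905.1]
Outside: 1289 → excluded.
Retained (n=13): Σ = 3822, mean = 3822/13 = 294.000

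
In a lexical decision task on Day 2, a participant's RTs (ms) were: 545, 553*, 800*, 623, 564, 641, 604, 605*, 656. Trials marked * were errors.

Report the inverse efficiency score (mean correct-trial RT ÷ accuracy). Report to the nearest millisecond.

908 ms

Correct trials (n=6): 545, 623, 564, 641, 604, 656
Mean correct RT = 3633/6 = 605.5000 ms
Proportion correct = 6/9
IES = 605.5000 / (6/9) = 908.250 ms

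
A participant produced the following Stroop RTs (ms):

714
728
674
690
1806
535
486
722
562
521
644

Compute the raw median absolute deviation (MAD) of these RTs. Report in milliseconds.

Sorted: 486, 521, 535, 562, 644, 674, 690, 714, 722, 728, 1806 → median = 674
|x − 674|: 40, 54, 0, 16, 1132, 139, 188, 48, 112, 153, 30
Sorted deviations: 0, 16, 30, 40, 48, 54, 112, 139, 153, 188, 1132 → MAD = 54

54 ms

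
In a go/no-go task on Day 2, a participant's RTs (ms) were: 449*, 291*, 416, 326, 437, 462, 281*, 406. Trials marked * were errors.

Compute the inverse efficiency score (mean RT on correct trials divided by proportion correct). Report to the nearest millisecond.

655 ms

Correct trials (n=5): 416, 326, 437, 462, 406
Mean correct RT = 2047/5 = 409.4000 ms
Proportion correct = 5/8
IES = 409.4000 / (5/8) = 655.040 ms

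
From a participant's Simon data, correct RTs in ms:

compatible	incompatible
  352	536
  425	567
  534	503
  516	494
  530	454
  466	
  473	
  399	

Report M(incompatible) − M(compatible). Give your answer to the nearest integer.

M(compatible) = 3695/8 = 461.875
M(incompatible) = 2554/5 = 510.800
Difference = 510.800 − 461.875 = 48.925 ms

49 ms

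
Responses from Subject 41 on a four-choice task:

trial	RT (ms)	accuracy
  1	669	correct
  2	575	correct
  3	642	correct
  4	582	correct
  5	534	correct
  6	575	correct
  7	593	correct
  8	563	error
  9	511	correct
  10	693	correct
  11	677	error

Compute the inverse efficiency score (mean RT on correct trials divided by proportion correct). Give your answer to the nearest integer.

Correct trials (n=9): 669, 575, 642, 582, 534, 575, 593, 511, 693
Mean correct RT = 5374/9 = 597.1111 ms
Proportion correct = 9/11
IES = 597.1111 / (9/11) = 729.802 ms

730 ms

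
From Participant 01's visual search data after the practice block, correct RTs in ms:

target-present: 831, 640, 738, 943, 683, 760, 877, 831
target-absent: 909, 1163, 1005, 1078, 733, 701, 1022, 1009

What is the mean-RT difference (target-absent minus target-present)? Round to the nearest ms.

165 ms

M(target-present) = 6303/8 = 787.875
M(target-absent) = 7620/8 = 952.500
Difference = 952.500 − 787.875 = 164.625 ms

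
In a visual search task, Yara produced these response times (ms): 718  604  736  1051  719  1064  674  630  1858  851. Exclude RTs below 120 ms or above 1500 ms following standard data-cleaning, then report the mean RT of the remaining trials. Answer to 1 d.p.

Excluded: 1858
Retained (n=9): Σ = 7047
Mean = 7047/9 = 783.0000

783.0 ms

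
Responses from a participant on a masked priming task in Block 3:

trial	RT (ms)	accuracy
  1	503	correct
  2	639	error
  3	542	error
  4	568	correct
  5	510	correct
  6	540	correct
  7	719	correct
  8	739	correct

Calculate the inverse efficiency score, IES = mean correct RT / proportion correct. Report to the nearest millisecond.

795 ms

Correct trials (n=6): 503, 568, 510, 540, 719, 739
Mean correct RT = 3579/6 = 596.5000 ms
Proportion correct = 6/8
IES = 596.5000 / (6/8) = 795.333 ms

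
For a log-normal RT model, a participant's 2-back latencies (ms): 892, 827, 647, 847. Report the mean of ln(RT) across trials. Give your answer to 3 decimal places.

ln(RT): 6.7935, 6.7178, 6.4723, 6.7417
Σ ln(RT) = 26.7253
Mean = 26.7253/4 = 6.68133

6.681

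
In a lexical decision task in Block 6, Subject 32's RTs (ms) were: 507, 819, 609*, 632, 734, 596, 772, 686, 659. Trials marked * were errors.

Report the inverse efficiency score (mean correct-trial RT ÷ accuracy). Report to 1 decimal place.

760.1 ms

Correct trials (n=8): 507, 819, 632, 734, 596, 772, 686, 659
Mean correct RT = 5405/8 = 675.6250 ms
Proportion correct = 8/9
IES = 675.6250 / (8/9) = 760.078 ms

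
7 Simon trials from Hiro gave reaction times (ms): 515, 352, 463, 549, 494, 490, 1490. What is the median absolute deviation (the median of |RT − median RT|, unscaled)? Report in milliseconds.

31 ms

Sorted: 352, 463, 490, 494, 515, 549, 1490 → median = 494
|x − 494|: 21, 142, 31, 55, 0, 4, 996
Sorted deviations: 0, 4, 21, 31, 55, 142, 996 → MAD = 31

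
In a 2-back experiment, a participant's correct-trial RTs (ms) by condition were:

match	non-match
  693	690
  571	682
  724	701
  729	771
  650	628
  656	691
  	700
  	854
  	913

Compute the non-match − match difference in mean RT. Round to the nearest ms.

66 ms

M(match) = 4023/6 = 670.500
M(non-match) = 6630/9 = 736.667
Difference = 736.667 − 670.500 = 66.167 ms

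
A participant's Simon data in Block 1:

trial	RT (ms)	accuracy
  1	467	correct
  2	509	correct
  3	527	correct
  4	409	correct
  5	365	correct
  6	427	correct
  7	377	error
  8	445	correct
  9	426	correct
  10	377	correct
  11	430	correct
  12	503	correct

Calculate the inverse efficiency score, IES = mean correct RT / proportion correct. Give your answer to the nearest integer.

484 ms

Correct trials (n=11): 467, 509, 527, 409, 365, 427, 445, 426, 377, 430, 503
Mean correct RT = 4885/11 = 444.0909 ms
Proportion correct = 11/12
IES = 444.0909 / (11/12) = 484.463 ms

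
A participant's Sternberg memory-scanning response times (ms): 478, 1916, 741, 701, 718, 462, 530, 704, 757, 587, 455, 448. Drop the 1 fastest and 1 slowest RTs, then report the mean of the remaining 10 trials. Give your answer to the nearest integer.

Sorted: 448, 455, 462, 478, 530, 587, 701, 704, 718, 741, 757, 1916
Drop lowest 1 (448) and highest 1 (1916)
Remaining (n=10): Σ = 6133, mean = 6133/10 = 613.300

613 ms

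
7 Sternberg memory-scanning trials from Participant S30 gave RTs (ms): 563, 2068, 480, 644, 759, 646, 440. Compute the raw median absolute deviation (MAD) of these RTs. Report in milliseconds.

115 ms

Sorted: 440, 480, 563, 644, 646, 759, 2068 → median = 644
|x − 644|: 81, 1424, 164, 0, 115, 2, 204
Sorted deviations: 0, 2, 81, 115, 164, 204, 1424 → MAD = 115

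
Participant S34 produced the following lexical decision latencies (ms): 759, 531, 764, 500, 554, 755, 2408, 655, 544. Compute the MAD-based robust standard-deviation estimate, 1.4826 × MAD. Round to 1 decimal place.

161.6 ms

Sorted: 500, 531, 544, 554, 655, 755, 759, 764, 2408 → median = 655
|x − 655| sorted: 0, 100, 101, 104, 109, 111, 124, 155, 1753 → MAD = 109
Robust SD ≈ 1.4826 × 109 = 161.603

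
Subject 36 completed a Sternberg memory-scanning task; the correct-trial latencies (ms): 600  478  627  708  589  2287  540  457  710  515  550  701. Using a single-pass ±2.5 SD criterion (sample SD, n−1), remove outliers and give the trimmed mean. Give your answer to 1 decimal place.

588.6 ms

n = 12, ΣRT = 8762, M = 730.167
Σ(x−M)² = 2726121.67; s = √(2726121.67/11) = 497.825
Cutoffs: 730.167 ± 2.5·497.825 → [-514.4, 1974.7]
Outside: 2287 → excluded.
Retained (n=11): Σ = 6475, mean = 6475/11 = 588.636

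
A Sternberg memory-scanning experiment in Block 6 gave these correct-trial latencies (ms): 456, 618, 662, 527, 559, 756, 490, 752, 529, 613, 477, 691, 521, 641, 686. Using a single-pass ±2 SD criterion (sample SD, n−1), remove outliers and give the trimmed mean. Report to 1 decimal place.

598.5 ms

n = 15, ΣRT = 8978, M = 598.533
Σ(x−M)² = 135359.73; s = √(135359.73/14) = 98.329
Cutoffs: 598.533 ± 2·98.329 → [401.9, 795.2]
No RTs fall outside the cutoffs; all 15 retained. Mean = 8978/15 = 598.533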